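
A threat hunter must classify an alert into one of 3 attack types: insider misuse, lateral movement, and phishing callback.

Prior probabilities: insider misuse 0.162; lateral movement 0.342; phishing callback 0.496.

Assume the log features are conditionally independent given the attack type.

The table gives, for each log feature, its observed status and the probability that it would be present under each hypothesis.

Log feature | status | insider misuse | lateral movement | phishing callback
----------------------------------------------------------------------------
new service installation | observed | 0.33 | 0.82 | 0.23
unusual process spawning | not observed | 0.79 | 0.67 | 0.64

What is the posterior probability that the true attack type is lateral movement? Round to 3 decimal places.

For each hypothesis, the unnormalized posterior weight is prior × product of the log feature likelihoods (using 1 − P(present | H) for each absent log feature):
  insider misuse: 0.162 × 0.33 × (1 − 0.79) = 0.011227
  lateral movement: 0.342 × 0.82 × (1 − 0.67) = 0.092545
  phishing callback: 0.496 × 0.23 × (1 − 0.64) = 0.041069
Marginal likelihood of the evidence = 0.14484.
P(lateral movement | evidence) = 0.092545 / 0.14484 ≈ 0.639.

0.639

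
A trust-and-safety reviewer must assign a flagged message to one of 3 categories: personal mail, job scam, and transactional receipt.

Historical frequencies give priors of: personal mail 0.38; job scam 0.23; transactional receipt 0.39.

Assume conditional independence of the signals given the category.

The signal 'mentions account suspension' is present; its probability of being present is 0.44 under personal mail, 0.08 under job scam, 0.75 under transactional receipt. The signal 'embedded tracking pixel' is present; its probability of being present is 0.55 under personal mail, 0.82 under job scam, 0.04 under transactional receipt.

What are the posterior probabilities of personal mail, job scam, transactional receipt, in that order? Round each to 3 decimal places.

By Bayes' rule with conditional independence, the unnormalized weight for each hypothesis is prior × ∏ likelihoods:
  personal mail: 0.38 × 0.44 × 0.55 = 0.09196
  job scam: 0.23 × 0.08 × 0.82 = 0.015088
  transactional receipt: 0.39 × 0.75 × 0.04 = 0.0117
The unnormalized weights sum to 0.11875.
P(personal mail | evidence) = 0.09196 / 0.11875 ≈ 0.774
P(job scam | evidence) = 0.015088 / 0.11875 ≈ 0.127
P(transactional receipt | evidence) = 0.0117 / 0.11875 ≈ 0.099

0.774, 0.127, 0.099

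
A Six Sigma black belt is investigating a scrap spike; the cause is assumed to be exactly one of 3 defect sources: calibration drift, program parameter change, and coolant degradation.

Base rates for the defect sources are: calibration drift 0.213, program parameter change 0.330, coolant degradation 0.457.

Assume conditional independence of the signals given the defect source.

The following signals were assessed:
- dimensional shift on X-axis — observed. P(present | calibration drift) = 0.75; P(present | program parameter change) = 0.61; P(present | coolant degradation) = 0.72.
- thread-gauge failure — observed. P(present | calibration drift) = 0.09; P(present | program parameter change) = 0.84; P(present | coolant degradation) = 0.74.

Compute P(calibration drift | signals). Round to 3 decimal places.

By Bayes' rule with conditional independence, the unnormalized weight for each hypothesis is prior × ∏ likelihoods:
  calibration drift: 0.213 × 0.75 × 0.09 = 0.014377
  program parameter change: 0.330 × 0.61 × 0.84 = 0.16909
  coolant degradation: 0.457 × 0.72 × 0.74 = 0.24349
The unnormalized weights sum to 0.42696.
P(calibration drift | evidence) = 0.014377 / 0.42696 ≈ 0.034.

0.034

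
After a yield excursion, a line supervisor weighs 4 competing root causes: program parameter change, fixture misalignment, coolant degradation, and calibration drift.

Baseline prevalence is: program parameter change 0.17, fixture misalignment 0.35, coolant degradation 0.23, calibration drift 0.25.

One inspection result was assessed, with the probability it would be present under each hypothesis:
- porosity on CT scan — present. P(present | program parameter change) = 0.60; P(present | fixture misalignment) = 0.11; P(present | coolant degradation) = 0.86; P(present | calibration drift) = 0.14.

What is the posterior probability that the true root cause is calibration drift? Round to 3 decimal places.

0.094

Multiply each prior by the likelihood of the inspection result:
  program parameter change: 0.17 × 0.60 = 0.102
  fixture misalignment: 0.35 × 0.11 = 0.0385
  coolant degradation: 0.23 × 0.86 = 0.1978
  calibration drift: 0.25 × 0.14 = 0.035
The unnormalized weights sum to 0.3733.
P(calibration drift | evidence) = 0.035 / 0.3733 ≈ 0.094.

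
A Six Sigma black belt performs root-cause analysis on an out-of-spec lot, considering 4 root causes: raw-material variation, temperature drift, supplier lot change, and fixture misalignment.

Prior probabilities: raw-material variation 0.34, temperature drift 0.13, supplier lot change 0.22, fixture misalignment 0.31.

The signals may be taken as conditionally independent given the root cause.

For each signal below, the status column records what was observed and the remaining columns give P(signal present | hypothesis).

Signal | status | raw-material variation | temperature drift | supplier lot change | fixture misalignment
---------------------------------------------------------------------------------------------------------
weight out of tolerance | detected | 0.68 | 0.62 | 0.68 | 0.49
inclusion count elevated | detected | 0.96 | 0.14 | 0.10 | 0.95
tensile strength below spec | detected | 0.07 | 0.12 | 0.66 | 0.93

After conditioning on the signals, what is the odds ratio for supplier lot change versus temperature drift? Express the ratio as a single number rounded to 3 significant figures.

Unnormalized posterior weight (prior times the signal likelihoods) for each of the two hypotheses:
  supplier lot change: 0.22 × 0.68 × 0.10 × 0.66 = 0.0098736
  temperature drift: 0.13 × 0.62 × 0.14 × 0.12 = 0.0013541
Posterior odds = 0.0098736 / 0.0013541 ≈ 7.29.

7.29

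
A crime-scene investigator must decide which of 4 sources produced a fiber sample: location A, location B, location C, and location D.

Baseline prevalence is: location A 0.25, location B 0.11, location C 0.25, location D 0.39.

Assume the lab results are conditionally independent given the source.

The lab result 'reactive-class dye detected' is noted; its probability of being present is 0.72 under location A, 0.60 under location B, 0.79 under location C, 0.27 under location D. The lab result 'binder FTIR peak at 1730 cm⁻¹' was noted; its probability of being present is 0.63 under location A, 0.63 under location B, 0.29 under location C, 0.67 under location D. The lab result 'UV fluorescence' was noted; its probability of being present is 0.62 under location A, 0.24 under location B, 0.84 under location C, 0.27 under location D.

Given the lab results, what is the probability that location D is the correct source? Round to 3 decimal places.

Multiply each prior by the joint likelihood of the lab result pattern:
  location A: 0.25 × 0.72 × 0.63 × 0.62 = 0.070308
  location B: 0.11 × 0.60 × 0.63 × 0.24 = 0.0099792
  location C: 0.25 × 0.79 × 0.29 × 0.84 = 0.048111
  location D: 0.39 × 0.27 × 0.67 × 0.27 = 0.019049
Normalizing constant Z = 0.070308 + 0.0099792 + 0.048111 + 0.019049 = 0.14745.
P(location D | evidence) = 0.019049 / 0.14745 ≈ 0.129.

0.129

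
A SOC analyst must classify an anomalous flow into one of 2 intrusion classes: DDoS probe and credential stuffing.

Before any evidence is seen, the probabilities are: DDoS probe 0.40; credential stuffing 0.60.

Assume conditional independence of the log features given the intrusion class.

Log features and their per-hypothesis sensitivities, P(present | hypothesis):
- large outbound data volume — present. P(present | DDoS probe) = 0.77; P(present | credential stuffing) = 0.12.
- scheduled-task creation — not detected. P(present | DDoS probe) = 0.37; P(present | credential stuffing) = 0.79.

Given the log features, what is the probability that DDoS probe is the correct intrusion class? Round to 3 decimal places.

0.928

Multiply each prior by the joint likelihood of the log feature pattern (using 1 − P(present | H) for each absent log feature):
  DDoS probe: 0.40 × 0.77 × (1 − 0.37) = 0.19404
  credential stuffing: 0.60 × 0.12 × (1 − 0.79) = 0.01512
The unnormalized weights sum to 0.20916.
P(DDoS probe | evidence) = 0.19404 / 0.20916 ≈ 0.928.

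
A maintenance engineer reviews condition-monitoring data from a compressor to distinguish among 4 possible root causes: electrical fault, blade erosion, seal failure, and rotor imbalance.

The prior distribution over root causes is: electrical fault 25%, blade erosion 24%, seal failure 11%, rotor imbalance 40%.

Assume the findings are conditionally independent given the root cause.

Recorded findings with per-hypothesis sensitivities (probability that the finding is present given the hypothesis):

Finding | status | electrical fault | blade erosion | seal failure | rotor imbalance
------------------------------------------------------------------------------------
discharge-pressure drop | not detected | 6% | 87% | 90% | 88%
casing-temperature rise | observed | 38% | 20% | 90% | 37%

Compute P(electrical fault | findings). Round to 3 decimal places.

0.725

Multiply each prior by the joint likelihood of the evidence pattern (using 1 − P(present | H) for each absent finding):
  electrical fault: 0.25 × (1 − 0.06) × 0.38 = 0.0893
  blade erosion: 0.24 × (1 − 0.87) × 0.20 = 0.00624
  seal failure: 0.11 × (1 − 0.90) × 0.90 = 0.0099
  rotor imbalance: 0.40 × (1 − 0.88) × 0.37 = 0.01776
Normalizing constant Z = 0.0893 + 0.00624 + 0.0099 + 0.01776 = 0.1232.
P(electrical fault | evidence) = 0.0893 / 0.1232 ≈ 0.725.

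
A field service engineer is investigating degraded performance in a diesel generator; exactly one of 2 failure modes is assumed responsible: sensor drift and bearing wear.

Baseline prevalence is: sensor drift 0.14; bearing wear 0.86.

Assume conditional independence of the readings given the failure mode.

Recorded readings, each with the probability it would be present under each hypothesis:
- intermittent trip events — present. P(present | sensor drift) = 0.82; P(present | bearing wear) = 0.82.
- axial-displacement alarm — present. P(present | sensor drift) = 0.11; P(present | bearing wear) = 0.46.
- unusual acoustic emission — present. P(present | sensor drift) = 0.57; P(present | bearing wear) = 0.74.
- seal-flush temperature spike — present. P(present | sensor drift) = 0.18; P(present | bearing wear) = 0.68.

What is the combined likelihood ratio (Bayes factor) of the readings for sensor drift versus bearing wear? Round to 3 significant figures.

0.0488

The Bayes factor is the ratio of the joint likelihoods of the reading pattern under the two hypotheses.
  sensor drift: 0.82 × 0.11 × 0.57 × 0.18 = 0.0092545
  bearing wear: 0.82 × 0.46 × 0.74 × 0.68 = 0.18981
Bayes factor = 0.0092545 / 0.18981 ≈ 0.0488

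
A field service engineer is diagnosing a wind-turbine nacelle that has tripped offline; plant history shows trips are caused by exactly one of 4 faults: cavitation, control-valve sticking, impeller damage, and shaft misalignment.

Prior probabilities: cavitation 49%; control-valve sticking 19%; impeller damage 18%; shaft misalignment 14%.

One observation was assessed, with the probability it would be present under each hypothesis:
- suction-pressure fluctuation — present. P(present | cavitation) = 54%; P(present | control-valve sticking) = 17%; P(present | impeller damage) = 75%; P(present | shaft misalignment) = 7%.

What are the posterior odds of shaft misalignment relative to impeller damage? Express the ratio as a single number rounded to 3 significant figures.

0.0726

Posterior odds equal prior odds times the likelihood ratio; only the two competing hypotheses matter.
  shaft misalignment: 0.14 × 0.07 = 0.0098
  impeller damage: 0.18 × 0.75 = 0.135
Posterior odds = 0.0098 / 0.135 ≈ 0.0726.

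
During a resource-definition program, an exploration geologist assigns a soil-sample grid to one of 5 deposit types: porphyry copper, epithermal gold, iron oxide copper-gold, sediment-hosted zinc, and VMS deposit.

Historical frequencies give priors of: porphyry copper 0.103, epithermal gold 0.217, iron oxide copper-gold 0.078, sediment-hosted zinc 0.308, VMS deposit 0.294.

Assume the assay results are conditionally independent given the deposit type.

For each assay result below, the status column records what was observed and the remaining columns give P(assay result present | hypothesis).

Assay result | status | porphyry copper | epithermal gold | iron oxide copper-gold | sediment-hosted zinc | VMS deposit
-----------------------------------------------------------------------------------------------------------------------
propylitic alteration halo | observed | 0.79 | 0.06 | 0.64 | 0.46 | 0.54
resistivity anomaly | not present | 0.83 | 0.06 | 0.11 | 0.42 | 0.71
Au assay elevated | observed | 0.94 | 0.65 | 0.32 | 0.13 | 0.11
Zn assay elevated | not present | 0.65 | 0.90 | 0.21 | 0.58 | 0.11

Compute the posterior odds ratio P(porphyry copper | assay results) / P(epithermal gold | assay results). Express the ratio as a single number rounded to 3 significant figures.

5.72

Unnormalized posterior weight (prior times the assay result likelihoods) for each of the two hypotheses (using 1 − P(present | H) for each absent assay result):
  porphyry copper: 0.103 × 0.79 × (1 − 0.83) × 0.94 × (1 − 0.65) = 0.004551
  epithermal gold: 0.217 × 0.06 × (1 − 0.06) × 0.65 × (1 − 0.90) = 0.00079552
Posterior odds = 0.004551 / 0.00079552 ≈ 5.72.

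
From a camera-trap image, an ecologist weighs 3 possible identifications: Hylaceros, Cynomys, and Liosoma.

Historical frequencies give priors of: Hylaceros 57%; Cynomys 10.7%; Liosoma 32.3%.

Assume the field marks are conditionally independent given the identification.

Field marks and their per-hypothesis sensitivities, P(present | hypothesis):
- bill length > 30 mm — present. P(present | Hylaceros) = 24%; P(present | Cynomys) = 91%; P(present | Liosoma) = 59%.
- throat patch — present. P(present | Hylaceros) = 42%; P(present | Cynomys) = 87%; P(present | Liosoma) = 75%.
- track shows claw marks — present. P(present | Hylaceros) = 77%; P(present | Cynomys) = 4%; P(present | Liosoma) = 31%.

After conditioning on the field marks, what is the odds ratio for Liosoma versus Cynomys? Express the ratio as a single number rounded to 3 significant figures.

13.1

Posterior odds equal prior odds times the likelihood ratio; only the two competing hypotheses matter.
  Liosoma: 0.323 × 0.59 × 0.75 × 0.31 = 0.044308
  Cynomys: 0.107 × 0.91 × 0.87 × 0.04 = 0.0033885
Posterior odds = 0.044308 / 0.0033885 ≈ 13.1.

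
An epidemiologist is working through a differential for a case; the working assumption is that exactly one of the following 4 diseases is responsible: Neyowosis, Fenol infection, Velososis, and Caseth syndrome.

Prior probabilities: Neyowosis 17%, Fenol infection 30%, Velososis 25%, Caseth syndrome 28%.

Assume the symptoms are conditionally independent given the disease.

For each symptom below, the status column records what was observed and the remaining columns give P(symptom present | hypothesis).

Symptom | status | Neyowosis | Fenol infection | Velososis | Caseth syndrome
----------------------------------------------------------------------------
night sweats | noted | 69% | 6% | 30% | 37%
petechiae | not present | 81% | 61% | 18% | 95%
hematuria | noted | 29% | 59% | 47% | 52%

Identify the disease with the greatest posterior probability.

Velososis

By Bayes' rule with conditional independence, the unnormalized weight for each hypothesis is prior × ∏ likelihoods (using 1 − P(present | H) for each absent symptom):
  Neyowosis: 0.17 × 0.69 × (1 − 0.81) × 0.29 = 0.0064632
  Fenol infection: 0.30 × 0.06 × (1 − 0.61) × 0.59 = 0.0041418
  Velososis: 0.25 × 0.30 × (1 − 0.18) × 0.47 = 0.028905
  Caseth syndrome: 0.28 × 0.37 × (1 − 0.95) × 0.52 = 0.0026936
The unnormalized weights sum to 0.042204.
P(Neyowosis | evidence) ≈ 0.0064632 / 0.042204 ≈ 0.153
P(Fenol infection | evidence) ≈ 0.0041418 / 0.042204 ≈ 0.098
P(Velososis | evidence) ≈ 0.028905 / 0.042204 ≈ 0.685
P(Caseth syndrome | evidence) ≈ 0.0026936 / 0.042204 ≈ 0.064
The largest is 0.685, so Velososis is most probable.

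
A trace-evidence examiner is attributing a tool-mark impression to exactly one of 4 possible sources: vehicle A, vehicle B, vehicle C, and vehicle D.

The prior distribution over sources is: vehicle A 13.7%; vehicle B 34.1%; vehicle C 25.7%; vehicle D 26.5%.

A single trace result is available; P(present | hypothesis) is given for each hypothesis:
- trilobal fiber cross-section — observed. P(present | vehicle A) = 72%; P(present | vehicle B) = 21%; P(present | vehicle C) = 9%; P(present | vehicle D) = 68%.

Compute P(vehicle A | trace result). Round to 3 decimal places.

0.264

Multiply each prior by the likelihood of the trace result:
  vehicle A: 0.137 × 0.72 = 0.09864
  vehicle B: 0.341 × 0.21 = 0.07161
  vehicle C: 0.257 × 0.09 = 0.02313
  vehicle D: 0.265 × 0.68 = 0.1802
Normalizing constant Z = 0.09864 + 0.07161 + 0.02313 + 0.1802 = 0.37358.
P(vehicle A | evidence) = 0.09864 / 0.37358 ≈ 0.264.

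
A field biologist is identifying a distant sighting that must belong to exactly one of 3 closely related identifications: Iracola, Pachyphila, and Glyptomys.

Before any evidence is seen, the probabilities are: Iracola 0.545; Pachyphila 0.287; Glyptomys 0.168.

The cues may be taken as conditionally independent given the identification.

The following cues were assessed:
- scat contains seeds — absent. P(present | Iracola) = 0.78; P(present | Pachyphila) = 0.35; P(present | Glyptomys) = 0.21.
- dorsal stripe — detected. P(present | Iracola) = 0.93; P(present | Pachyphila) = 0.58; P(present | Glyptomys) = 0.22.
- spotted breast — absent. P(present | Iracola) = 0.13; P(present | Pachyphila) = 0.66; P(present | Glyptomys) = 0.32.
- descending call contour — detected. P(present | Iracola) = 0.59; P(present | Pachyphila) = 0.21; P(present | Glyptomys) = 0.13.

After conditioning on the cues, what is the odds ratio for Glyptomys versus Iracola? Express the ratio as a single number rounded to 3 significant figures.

The normalizing constant cancels in an odds ratio, so compute prior × likelihood for the two hypotheses only (using 1 − P(present | H) for each absent cue):
  Glyptomys: 0.168 × (1 − 0.21) × 0.22 × (1 − 0.32) × 0.13 = 0.0025811
  Iracola: 0.545 × (1 − 0.78) × 0.93 × (1 − 0.13) × 0.59 = 0.057237
Odds(Glyptomys : Iracola) = 0.0025811 / 0.057237 ≈ 0.0451.

0.0451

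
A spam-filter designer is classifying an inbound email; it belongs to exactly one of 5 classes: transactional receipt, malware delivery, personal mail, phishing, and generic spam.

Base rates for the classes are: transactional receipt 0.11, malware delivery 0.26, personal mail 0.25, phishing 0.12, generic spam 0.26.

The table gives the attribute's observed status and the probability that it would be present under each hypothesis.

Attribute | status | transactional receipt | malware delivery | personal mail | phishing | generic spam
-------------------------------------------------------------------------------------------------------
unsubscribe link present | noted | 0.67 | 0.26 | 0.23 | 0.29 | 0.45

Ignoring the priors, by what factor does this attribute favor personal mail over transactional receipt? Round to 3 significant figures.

0.343

Likelihood of this attribute under each hypothesis:
  personal mail: 0.23
  transactional receipt: 0.67
Bayes factor = 0.23 / 0.67 ≈ 0.343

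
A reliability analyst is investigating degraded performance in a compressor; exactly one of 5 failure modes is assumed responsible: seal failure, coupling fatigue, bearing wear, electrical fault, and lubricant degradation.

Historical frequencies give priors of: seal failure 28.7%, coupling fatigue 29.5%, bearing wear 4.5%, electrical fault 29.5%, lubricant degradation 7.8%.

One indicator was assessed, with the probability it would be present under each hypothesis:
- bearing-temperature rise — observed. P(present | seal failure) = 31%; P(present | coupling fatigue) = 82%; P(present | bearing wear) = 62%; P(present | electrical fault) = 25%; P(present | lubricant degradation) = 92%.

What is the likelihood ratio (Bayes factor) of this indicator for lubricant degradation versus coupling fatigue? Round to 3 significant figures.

1.12

Likelihood of this indicator under each hypothesis:
  lubricant degradation: 0.92
  coupling fatigue: 0.82
Bayes factor = 0.92 / 0.82 ≈ 1.12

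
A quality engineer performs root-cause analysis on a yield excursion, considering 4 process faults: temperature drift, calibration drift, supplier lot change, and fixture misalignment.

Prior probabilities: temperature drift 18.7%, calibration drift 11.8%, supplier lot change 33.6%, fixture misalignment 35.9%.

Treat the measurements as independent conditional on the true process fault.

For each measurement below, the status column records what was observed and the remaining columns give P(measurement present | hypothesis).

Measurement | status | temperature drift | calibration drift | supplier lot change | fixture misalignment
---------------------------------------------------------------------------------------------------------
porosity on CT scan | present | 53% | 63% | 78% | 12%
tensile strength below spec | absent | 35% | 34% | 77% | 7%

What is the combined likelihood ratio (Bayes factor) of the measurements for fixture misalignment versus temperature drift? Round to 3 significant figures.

Joint likelihood of the measurement pattern under each hypothesis (using 1 − P(present | H) for each absent measurement):
  fixture misalignment: 0.12 × (1 − 0.07) = 0.1116
  temperature drift: 0.53 × (1 − 0.35) = 0.3445
Bayes factor = 0.1116 / 0.3445 ≈ 0.324

0.324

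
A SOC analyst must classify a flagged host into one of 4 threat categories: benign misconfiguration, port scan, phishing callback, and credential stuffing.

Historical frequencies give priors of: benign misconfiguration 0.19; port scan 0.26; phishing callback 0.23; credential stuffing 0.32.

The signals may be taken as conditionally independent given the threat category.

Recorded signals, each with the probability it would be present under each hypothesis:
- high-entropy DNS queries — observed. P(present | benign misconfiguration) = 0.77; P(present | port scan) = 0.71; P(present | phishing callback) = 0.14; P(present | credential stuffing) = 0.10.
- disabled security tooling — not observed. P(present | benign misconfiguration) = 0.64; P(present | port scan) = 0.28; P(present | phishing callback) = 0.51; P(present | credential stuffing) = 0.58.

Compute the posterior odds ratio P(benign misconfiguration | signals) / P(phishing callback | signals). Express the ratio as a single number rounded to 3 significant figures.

Unnormalized posterior weight (prior times the signal likelihoods) for each of the two hypotheses (using 1 − P(present | H) for each absent signal):
  benign misconfiguration: 0.19 × 0.77 × (1 − 0.64) = 0.052668
  phishing callback: 0.23 × 0.14 × (1 − 0.51) = 0.015778
Odds(benign misconfiguration : phishing callback) = 0.052668 / 0.015778 ≈ 3.34.

3.34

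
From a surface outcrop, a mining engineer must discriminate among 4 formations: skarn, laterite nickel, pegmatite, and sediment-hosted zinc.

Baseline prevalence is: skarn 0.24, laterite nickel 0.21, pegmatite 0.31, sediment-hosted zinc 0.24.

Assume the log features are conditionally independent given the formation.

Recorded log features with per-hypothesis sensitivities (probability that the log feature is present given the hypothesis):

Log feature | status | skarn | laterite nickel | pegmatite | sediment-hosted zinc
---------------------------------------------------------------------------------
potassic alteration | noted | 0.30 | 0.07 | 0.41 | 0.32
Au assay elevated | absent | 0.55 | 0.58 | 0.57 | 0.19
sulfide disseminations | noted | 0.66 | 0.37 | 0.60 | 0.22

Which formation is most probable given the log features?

pegmatite

By Bayes' rule with conditional independence, the unnormalized weight for each hypothesis is prior × ∏ likelihoods (using 1 − P(present | H) for each absent log feature):
  skarn: 0.24 × 0.30 × (1 − 0.55) × 0.66 = 0.021384
  laterite nickel: 0.21 × 0.07 × (1 − 0.58) × 0.37 = 0.0022844
  pegmatite: 0.31 × 0.41 × (1 − 0.57) × 0.60 = 0.032792
  sediment-hosted zinc: 0.24 × 0.32 × (1 − 0.19) × 0.22 = 0.013686
Marginal likelihood of the evidence = 0.070146.
P(skarn | evidence) ≈ 0.021384 / 0.070146 ≈ 0.305
P(laterite nickel | evidence) ≈ 0.0022844 / 0.070146 ≈ 0.033
P(pegmatite | evidence) ≈ 0.032792 / 0.070146 ≈ 0.467
P(sediment-hosted zinc | evidence) ≈ 0.013686 / 0.070146 ≈ 0.195
The largest is 0.467, so pegmatite is most probable.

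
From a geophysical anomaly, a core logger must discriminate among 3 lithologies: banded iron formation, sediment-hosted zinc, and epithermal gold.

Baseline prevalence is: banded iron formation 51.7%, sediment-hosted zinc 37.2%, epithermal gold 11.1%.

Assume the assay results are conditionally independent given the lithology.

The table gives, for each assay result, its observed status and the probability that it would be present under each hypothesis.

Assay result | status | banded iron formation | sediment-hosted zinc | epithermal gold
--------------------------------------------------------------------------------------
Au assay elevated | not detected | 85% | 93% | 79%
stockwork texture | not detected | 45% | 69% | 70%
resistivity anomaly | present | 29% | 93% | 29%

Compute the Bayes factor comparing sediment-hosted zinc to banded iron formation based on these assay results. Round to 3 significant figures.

Joint likelihood of the assay result pattern under each hypothesis (using 1 − P(present | H) for each absent assay result):
  sediment-hosted zinc: (1 − 0.93) × (1 − 0.69) × 0.93 = 0.020181
  banded iron formation: (1 − 0.85) × (1 − 0.45) × 0.29 = 0.023925
Bayes factor = 0.020181 / 0.023925 ≈ 0.844

0.844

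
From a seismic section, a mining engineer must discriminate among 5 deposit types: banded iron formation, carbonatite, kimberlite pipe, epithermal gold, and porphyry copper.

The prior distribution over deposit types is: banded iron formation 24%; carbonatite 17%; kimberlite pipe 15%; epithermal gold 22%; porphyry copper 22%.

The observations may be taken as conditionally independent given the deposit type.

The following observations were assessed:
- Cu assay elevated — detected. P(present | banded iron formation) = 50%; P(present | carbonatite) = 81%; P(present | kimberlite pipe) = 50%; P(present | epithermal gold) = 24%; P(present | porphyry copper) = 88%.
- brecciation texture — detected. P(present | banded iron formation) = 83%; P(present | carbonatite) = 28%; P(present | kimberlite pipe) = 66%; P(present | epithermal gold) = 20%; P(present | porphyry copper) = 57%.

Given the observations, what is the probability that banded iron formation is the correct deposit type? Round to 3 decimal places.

0.323

By Bayes' rule with conditional independence, the unnormalized weight for each hypothesis is prior × ∏ likelihoods:
  banded iron formation: 0.24 × 0.50 × 0.83 = 0.0996
  carbonatite: 0.17 × 0.81 × 0.28 = 0.038556
  kimberlite pipe: 0.15 × 0.50 × 0.66 = 0.0495
  epithermal gold: 0.22 × 0.24 × 0.20 = 0.01056
  porphyry copper: 0.22 × 0.88 × 0.57 = 0.11035
Marginal likelihood of the evidence = 0.30857.
P(banded iron formation | evidence) = 0.0996 / 0.30857 ≈ 0.323.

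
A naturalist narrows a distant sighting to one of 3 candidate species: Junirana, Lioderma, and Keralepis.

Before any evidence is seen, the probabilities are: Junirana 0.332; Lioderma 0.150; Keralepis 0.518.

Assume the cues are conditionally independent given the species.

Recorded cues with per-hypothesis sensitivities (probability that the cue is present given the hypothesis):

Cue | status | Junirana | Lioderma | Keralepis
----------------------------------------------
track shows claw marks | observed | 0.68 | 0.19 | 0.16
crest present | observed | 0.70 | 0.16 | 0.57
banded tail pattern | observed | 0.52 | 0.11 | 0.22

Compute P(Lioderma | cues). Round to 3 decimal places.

For each hypothesis, the unnormalized posterior weight is prior × product of the cue likelihoods:
  Junirana: 0.332 × 0.68 × 0.70 × 0.52 = 0.082177
  Lioderma: 0.150 × 0.19 × 0.16 × 0.11 = 0.0005016
  Keralepis: 0.518 × 0.16 × 0.57 × 0.22 = 0.010393
The unnormalized weights sum to 0.093071.
P(Lioderma | evidence) = 0.0005016 / 0.093071 ≈ 0.005.

0.005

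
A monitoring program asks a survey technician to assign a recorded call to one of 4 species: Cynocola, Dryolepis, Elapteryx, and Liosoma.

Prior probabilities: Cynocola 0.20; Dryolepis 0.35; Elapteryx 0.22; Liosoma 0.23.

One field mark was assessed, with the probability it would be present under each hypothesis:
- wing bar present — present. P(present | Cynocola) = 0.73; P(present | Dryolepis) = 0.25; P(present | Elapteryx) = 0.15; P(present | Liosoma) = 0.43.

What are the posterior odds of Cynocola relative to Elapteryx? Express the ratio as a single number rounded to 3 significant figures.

4.42

Unnormalized posterior weight (prior times the field mark likelihood) for each of the two hypotheses:
  Cynocola: 0.20 × 0.73 = 0.146
  Elapteryx: 0.22 × 0.15 = 0.033
Odds(Cynocola : Elapteryx) = 0.146 / 0.033 ≈ 4.42.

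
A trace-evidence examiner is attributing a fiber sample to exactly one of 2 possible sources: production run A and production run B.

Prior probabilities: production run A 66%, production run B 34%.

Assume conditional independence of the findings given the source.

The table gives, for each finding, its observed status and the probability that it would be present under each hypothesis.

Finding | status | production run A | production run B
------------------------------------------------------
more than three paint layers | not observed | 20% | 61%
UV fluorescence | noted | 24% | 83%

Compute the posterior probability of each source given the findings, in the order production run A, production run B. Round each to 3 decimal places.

0.535, 0.465

Multiply each prior by the joint likelihood of the evidence pattern (using 1 − P(present | H) for each absent finding):
  production run A: 0.66 × (1 − 0.20) × 0.24 = 0.12672
  production run B: 0.34 × (1 − 0.61) × 0.83 = 0.11006
Normalizing constant Z = 0.12672 + 0.11006 = 0.23678.
P(production run A | evidence) = 0.12672 / 0.23678 ≈ 0.535
P(production run B | evidence) = 0.11006 / 0.23678 ≈ 0.465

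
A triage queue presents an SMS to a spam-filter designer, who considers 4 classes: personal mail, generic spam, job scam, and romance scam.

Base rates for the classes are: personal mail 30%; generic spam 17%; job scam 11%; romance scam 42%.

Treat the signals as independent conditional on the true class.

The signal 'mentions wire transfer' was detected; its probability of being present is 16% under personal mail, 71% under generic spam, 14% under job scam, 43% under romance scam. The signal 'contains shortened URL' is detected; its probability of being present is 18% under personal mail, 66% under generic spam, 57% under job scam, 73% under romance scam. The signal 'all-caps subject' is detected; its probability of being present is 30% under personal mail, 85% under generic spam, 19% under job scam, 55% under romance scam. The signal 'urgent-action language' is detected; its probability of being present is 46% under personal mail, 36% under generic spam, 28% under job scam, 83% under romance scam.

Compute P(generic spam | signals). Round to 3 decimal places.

0.283

Multiply each prior by the joint likelihood of the signal pattern:
  personal mail: 0.30 × 0.16 × 0.18 × 0.30 × 0.46 = 0.0011923
  generic spam: 0.17 × 0.71 × 0.66 × 0.85 × 0.36 = 0.024377
  job scam: 0.11 × 0.14 × 0.57 × 0.19 × 0.28 = 0.00046699
  romance scam: 0.42 × 0.43 × 0.73 × 0.55 × 0.83 = 0.060184
Normalizing constant Z = 0.0011923 + 0.024377 + 0.00046699 + 0.060184 = 0.08622.
P(generic spam | evidence) = 0.024377 / 0.08622 ≈ 0.283.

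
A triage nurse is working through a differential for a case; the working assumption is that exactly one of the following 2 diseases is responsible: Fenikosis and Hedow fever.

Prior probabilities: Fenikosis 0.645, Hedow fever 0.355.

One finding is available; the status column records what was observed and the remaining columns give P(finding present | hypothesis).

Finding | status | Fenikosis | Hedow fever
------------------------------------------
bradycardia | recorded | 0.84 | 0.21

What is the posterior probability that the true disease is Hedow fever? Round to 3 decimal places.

0.121

Multiply each prior by the likelihood of the finding:
  Fenikosis: 0.645 × 0.84 = 0.5418
  Hedow fever: 0.355 × 0.21 = 0.07455
The unnormalized weights sum to 0.61635.
P(Hedow fever | evidence) = 0.07455 / 0.61635 ≈ 0.121.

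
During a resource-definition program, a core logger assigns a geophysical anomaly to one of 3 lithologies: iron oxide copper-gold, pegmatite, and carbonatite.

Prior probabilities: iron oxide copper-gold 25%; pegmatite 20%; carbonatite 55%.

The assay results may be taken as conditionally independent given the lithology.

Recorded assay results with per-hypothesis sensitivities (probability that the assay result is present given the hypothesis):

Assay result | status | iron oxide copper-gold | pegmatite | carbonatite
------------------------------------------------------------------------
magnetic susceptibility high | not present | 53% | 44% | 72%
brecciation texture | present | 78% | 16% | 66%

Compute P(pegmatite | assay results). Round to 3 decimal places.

0.085

For each hypothesis, the unnormalized posterior weight is prior × product of the assay result likelihoods (using 1 − P(present | H) for each absent assay result):
  iron oxide copper-gold: 0.25 × (1 − 0.53) × 0.78 = 0.09165
  pegmatite: 0.20 × (1 − 0.44) × 0.16 = 0.01792
  carbonatite: 0.55 × (1 − 0.72) × 0.66 = 0.10164
The unnormalized weights sum to 0.21121.
P(pegmatite | evidence) = 0.01792 / 0.21121 ≈ 0.085.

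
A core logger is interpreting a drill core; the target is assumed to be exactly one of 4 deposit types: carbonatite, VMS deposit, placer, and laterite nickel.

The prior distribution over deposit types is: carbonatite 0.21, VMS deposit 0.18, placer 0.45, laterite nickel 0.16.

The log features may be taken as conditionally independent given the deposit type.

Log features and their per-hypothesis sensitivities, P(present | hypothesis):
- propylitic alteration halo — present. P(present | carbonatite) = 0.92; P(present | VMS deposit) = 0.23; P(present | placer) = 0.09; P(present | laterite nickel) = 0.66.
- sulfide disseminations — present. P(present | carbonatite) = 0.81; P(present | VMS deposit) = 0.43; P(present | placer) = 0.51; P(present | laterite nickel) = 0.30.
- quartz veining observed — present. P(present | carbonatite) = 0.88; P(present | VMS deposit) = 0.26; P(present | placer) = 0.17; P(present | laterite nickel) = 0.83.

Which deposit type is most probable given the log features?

By Bayes' rule with conditional independence, the unnormalized weight for each hypothesis is prior × ∏ likelihoods:
  carbonatite: 0.21 × 0.92 × 0.81 × 0.88 = 0.13771
  VMS deposit: 0.18 × 0.23 × 0.43 × 0.26 = 0.0046285
  placer: 0.45 × 0.09 × 0.51 × 0.17 = 0.0035114
  laterite nickel: 0.16 × 0.66 × 0.30 × 0.83 = 0.026294
The unnormalized weights sum to 0.17215.
P(carbonatite | evidence) ≈ 0.13771 / 0.17215 ≈ 0.800
P(VMS deposit | evidence) ≈ 0.0046285 / 0.17215 ≈ 0.027
P(placer | evidence) ≈ 0.0035114 / 0.17215 ≈ 0.020
P(laterite nickel | evidence) ≈ 0.026294 / 0.17215 ≈ 0.153
The largest is 0.800, so carbonatite is most probable.

carbonatite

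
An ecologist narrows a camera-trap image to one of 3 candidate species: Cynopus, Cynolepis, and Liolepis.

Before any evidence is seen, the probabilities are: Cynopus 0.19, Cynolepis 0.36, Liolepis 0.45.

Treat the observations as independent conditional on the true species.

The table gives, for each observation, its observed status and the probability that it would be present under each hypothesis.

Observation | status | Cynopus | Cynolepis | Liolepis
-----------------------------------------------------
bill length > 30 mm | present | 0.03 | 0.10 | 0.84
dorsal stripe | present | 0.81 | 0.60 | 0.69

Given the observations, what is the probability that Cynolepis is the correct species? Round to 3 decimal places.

For each hypothesis, the unnormalized posterior weight is prior × product of the observation likelihoods:
  Cynopus: 0.19 × 0.03 × 0.81 = 0.004617
  Cynolepis: 0.36 × 0.10 × 0.60 = 0.0216
  Liolepis: 0.45 × 0.84 × 0.69 = 0.26082
Marginal likelihood of the evidence = 0.28704.
P(Cynolepis | evidence) = 0.0216 / 0.28704 ≈ 0.075.

0.075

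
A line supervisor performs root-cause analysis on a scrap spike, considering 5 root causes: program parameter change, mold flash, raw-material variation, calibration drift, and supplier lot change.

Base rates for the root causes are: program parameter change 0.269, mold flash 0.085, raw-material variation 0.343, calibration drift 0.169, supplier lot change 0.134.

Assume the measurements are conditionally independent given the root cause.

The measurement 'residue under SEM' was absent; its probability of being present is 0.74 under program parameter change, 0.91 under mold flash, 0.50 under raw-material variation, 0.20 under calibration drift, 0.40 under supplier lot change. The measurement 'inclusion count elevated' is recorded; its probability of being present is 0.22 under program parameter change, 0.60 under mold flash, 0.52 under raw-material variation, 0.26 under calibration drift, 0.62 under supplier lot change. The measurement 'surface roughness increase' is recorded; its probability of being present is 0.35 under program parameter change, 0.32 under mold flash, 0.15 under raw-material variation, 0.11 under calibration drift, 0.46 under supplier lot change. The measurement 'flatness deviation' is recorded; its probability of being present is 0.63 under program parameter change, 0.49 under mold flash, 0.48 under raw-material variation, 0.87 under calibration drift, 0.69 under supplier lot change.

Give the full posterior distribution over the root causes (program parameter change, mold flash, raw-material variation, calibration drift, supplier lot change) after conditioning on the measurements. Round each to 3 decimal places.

0.114, 0.024, 0.216, 0.113, 0.532

By Bayes' rule with conditional independence, the unnormalized weight for each hypothesis is prior × ∏ likelihoods (using 1 − P(present | H) for each absent measurement):
  program parameter change: 0.269 × (1 − 0.74) × 0.22 × 0.35 × 0.63 = 0.0033928
  mold flash: 0.085 × (1 − 0.91) × 0.60 × 0.32 × 0.49 = 0.00071971
  raw-material variation: 0.343 × (1 − 0.50) × 0.52 × 0.15 × 0.48 = 0.006421
  calibration drift: 0.169 × (1 − 0.20) × 0.26 × 0.11 × 0.87 = 0.003364
  supplier lot change: 0.134 × (1 − 0.40) × 0.62 × 0.46 × 0.69 = 0.015822
The unnormalized weights sum to 0.029719.
P(program parameter change | evidence) = 0.0033928 / 0.029719 ≈ 0.114
P(mold flash | evidence) = 0.00071971 / 0.029719 ≈ 0.024
P(raw-material variation | evidence) = 0.006421 / 0.029719 ≈ 0.216
P(calibration drift | evidence) = 0.003364 / 0.029719 ≈ 0.113
P(supplier lot change | evidence) = 0.015822 / 0.029719 ≈ 0.532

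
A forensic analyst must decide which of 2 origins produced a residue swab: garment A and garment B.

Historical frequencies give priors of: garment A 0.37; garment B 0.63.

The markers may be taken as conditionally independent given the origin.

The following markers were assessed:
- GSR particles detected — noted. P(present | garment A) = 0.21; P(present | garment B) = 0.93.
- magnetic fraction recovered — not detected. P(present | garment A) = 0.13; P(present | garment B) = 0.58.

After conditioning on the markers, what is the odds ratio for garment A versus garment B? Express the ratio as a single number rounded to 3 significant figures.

The normalizing constant cancels in an odds ratio, so compute prior × likelihood for the two hypotheses only (using 1 − P(present | H) for each absent marker):
  garment A: 0.37 × 0.21 × (1 − 0.13) = 0.067599
  garment B: 0.63 × 0.93 × (1 − 0.58) = 0.24608
Posterior odds = 0.067599 / 0.24608 ≈ 0.275.

0.275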